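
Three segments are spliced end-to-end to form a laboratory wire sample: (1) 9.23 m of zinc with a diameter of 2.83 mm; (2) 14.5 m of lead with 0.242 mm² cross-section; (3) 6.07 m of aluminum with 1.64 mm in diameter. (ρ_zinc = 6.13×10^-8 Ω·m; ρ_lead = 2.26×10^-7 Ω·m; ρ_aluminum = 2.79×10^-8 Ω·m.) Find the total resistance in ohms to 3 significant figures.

13.7 Ω

Seg 1: A = π(d/2)² = π(1.4150e-03 m)² = 6.290e-06 m²
R_1 = (6.13×10^-8)(9.23)/(6.290e-06) = 0.08995 Ω
Seg 2: A = 0.242 mm² = 2.420e-07 m²
R_2 = (2.26×10^-7)(14.5)/(2.420e-07) = 13.54 Ω
Seg 3: A = π(d/2)² = π(8.2000e-04 m)² = 2.112e-06 m²
R_3 = (2.79×10^-8)(6.07)/(2.112e-06) = 0.08017 Ω
R_total = R_1 + R_2 + R_3 = 13.7 Ω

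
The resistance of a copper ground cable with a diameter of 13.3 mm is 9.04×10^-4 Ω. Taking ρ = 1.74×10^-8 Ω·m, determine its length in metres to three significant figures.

7.22 m

A = π(d/2)² = π(6.6500e-03 m)² = 1.389e-04 m²
L = RA/ρ = (9.04×10^-4)(1.389e-04)/(1.74×10^-8) = 7.22 m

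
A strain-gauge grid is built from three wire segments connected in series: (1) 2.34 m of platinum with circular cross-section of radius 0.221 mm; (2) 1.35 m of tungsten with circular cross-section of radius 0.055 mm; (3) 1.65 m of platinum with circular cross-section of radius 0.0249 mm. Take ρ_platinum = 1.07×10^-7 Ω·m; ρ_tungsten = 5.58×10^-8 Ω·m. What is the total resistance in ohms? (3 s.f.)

Seg 1: A = πr² = π(2.2100e-04 m)² = 1.534e-07 m²
R_1 = (1.07×10^-7)(2.34)/(1.534e-07) = 1.632 Ω
Seg 2: A = πr² = π(5.5000e-05 m)² = 9.503e-09 m²
R_2 = (5.58×10^-8)(1.35)/(9.503e-09) = 7.927 Ω
Seg 3: A = πr² = π(2.4900e-05 m)² = 1.948e-09 m²
R_3 = (1.07×10^-7)(1.65)/(1.948e-09) = 90.64 Ω
R_total = R_1 + R_2 + R_3 = 100 Ω

100 Ω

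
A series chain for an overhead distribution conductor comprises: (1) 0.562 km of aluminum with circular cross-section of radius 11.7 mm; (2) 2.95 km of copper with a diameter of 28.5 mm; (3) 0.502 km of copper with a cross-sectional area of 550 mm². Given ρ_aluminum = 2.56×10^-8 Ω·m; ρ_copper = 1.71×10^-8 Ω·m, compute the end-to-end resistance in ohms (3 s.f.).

0.128 Ω

Seg 1: A = πr² = π(1.1700e-02 m)² = 4.301e-04 m²
R_1 = (2.56×10^-8)(562)/(4.301e-04) = 0.03345 Ω
Seg 2: A = π(d/2)² = π(1.4250e-02 m)² = 6.379e-04 m²
R_2 = (1.71×10^-8)(2950)/(6.379e-04) = 0.07907 Ω
Seg 3: A = 550 mm² = 5.500e-04 m²
R_3 = (1.71×10^-8)(502)/(5.500e-04) = 0.01561 Ω
R_total = R_1 + R_2 + R_3 = 0.128 Ω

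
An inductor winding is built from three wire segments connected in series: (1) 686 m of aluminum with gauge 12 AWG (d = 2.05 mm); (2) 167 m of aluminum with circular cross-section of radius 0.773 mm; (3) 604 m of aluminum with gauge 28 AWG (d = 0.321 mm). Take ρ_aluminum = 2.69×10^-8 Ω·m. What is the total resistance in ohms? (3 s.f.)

Seg 1: A = π(2.05/2 mm)² = π(1.0250e-03 m)² = 3.301e-06 m²
R_1 = (2.69×10^-8)(686)/(3.301e-06) = 5.591 Ω
Seg 2: A = πr² = π(7.7300e-04 m)² = 1.877e-06 m²
R_2 = (2.69×10^-8)(167)/(1.877e-06) = 2.393 Ω
Seg 3: A = π(0.321/2 mm)² = π(1.6050e-04 m)² = 8.093e-08 m²
R_3 = (2.69×10^-8)(604)/(8.093e-08) = 200.8 Ω
R_total = R_1 + R_2 + R_3 = 209 Ω

209 Ω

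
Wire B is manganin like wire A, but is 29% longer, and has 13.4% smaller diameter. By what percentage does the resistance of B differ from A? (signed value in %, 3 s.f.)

72.0%

R ∝ L/d², so R_B/R_A = (1 + 29/100) × (1 − 13.4/100)⁻²
= 1.29 × 1.333 = 1.72
(R_B − R_A)/R_A = 1.72 − 1 = 72.0%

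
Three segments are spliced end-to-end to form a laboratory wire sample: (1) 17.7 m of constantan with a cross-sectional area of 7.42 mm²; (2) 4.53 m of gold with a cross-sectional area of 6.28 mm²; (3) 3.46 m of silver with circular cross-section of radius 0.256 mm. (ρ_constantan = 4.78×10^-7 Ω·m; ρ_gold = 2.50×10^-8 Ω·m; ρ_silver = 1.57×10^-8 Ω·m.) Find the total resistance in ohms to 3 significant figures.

1.42 Ω

Seg 1: A = 7.42 mm² = 7.420e-06 m²
R_1 = (4.78×10^-7)(17.7)/(7.420e-06) = 1.14 Ω
Seg 2: A = 6.28 mm² = 6.280e-06 m²
R_2 = (2.50×10^-8)(4.53)/(6.280e-06) = 0.01803 Ω
Seg 3: A = πr² = π(2.5600e-04 m)² = 2.059e-07 m²
R_3 = (1.57×10^-8)(3.46)/(2.059e-07) = 0.2638 Ω
R_total = R_1 + R_2 + R_3 = 1.42 Ω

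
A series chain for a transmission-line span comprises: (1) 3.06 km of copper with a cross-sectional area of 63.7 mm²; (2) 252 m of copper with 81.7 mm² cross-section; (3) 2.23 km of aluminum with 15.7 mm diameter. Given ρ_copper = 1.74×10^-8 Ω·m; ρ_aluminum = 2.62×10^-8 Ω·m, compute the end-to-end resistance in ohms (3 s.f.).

Seg 1: A = 63.7 mm² = 6.370e-05 m²
R_1 = (1.74×10^-8)(3060)/(6.370e-05) = 0.8359 Ω
Seg 2: A = 81.7 mm² = 8.170e-05 m²
R_2 = (1.74×10^-8)(252)/(8.170e-05) = 0.05367 Ω
Seg 3: A = π(d/2)² = π(7.8500e-03 m)² = 1.936e-04 m²
R_3 = (2.62×10^-8)(2230)/(1.936e-04) = 0.3018 Ω
R_total = R_1 + R_2 + R_3 = 1.19 Ω

1.19 Ω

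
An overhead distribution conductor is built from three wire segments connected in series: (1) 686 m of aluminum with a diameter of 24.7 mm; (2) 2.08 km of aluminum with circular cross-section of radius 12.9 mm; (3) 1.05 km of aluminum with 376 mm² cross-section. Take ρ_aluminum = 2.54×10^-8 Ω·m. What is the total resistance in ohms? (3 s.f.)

0.208 Ω

Seg 1: A = π(d/2)² = π(1.2350e-02 m)² = 4.792e-04 m²
R_1 = (2.54×10^-8)(686)/(4.792e-04) = 0.03636 Ω
Seg 2: A = πr² = π(1.2900e-02 m)² = 5.228e-04 m²
R_2 = (2.54×10^-8)(2080)/(5.228e-04) = 0.1011 Ω
Seg 3: A = 376 mm² = 3.760e-04 m²
R_3 = (2.54×10^-8)(1050)/(3.760e-04) = 0.07093 Ω
R_total = R_1 + R_2 + R_3 = 0.208 Ω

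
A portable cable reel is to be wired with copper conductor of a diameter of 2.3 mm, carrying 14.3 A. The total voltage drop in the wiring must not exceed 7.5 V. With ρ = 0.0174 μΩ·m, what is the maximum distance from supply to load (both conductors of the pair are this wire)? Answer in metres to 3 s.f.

62.6 m

ρ = 0.0174 μΩ·m = 1.74×10^-8 Ω·m
A = π(d/2)² = π(1.1500e-03 m)² = 4.155e-06 m²
L_max = V_max·A/(2·ρI) = (7.5)(4.155e-06)/(2×1.74×10^-8×14.3) = 62.6 m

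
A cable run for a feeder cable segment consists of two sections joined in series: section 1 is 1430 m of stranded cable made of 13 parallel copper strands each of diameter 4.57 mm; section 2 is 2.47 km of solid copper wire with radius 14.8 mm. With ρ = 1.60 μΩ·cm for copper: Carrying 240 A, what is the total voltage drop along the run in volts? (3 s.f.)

39.5 V

ρ = 1.60 μΩ·cm = 1.60×10^-8 Ω·m
Section 1: A_strand = π(2.2850e-03)² = 1.640e-05 m²; R₁ = ρL/(N·A_s) = (1.60×10^-8)(1430)/(13×1.640e-05) = 0.1073 Ω
Section 2: A = πr² = π(1.4800e-02 m)² = 6.881e-04 m²
R₂ = (1.60×10^-8)(2470)/(6.881e-04) = 0.05743 Ω
R = R₁ + R₂ = 0.1647 Ω
V = IR = 240 × 0.1647 = 39.5 V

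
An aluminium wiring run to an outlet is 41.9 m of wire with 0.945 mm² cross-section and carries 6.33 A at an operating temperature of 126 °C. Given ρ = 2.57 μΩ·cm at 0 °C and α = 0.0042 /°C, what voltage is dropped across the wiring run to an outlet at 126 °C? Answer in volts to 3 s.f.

ρ = 2.57 μΩ·cm = 2.57×10^-8 Ω·m
A = 0.945 mm² = 9.450e-07 m²
R₍0₎ = ρL/A = (2.57×10^-8)(41.9)/(9.450e-07) = 1.14 Ω
R₍126₎ = R₍0₎(1 + αΔT) = 1.14 × (1 + 0.0042×126) = 1.743 Ω
V = IR = 6.33 × 1.743 = 11.0 V

11.0 V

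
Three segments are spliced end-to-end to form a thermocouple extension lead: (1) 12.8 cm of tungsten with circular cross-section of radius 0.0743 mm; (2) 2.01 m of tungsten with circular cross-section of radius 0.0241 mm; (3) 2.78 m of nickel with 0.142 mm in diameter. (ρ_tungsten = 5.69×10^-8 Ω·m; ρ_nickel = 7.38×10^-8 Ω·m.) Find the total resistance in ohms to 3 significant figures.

Seg 1: A = πr² = π(7.4300e-05 m)² = 1.734e-08 m²
R_1 = (5.69×10^-8)(0.128)/(1.734e-08) = 0.4199 Ω
Seg 2: A = πr² = π(2.4100e-05 m)² = 1.825e-09 m²
R_2 = (5.69×10^-8)(2.01)/(1.825e-09) = 62.68 Ω
Seg 3: A = π(d/2)² = π(7.1000e-05 m)² = 1.584e-08 m²
R_3 = (7.38×10^-8)(2.78)/(1.584e-08) = 12.95 Ω
R_total = R_1 + R_2 + R_3 = 76.1 Ω

76.1 Ω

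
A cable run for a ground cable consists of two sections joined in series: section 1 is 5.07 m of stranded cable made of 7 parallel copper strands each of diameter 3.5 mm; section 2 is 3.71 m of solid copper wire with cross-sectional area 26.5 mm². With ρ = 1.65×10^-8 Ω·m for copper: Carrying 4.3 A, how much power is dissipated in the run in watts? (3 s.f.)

Section 1: A_strand = π(1.7500e-03)² = 9.621e-06 m²; R₁ = ρL/(N·A_s) = (1.65×10^-8)(5.07)/(7×9.621e-06) = 0.001242 Ω
Section 2: A = 26.5 mm² = 2.650e-05 m²
R₂ = (1.65×10^-8)(3.71)/(2.650e-05) = 0.00231 Ω
R = R₁ + R₂ = 0.003552 Ω
P = I²R = (4.3)² × 0.003552 = 0.0657 W

0.0657 W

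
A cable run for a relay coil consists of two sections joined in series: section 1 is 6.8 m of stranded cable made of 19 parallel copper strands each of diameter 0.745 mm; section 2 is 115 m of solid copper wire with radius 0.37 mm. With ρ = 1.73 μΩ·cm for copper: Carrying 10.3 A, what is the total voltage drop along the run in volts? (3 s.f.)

47.8 V

ρ = 1.73 μΩ·cm = 1.73×10^-8 Ω·m
Section 1: A_strand = π(3.7250e-04)² = 4.359e-07 m²; R₁ = ρL/(N·A_s) = (1.73×10^-8)(6.8)/(19×4.359e-07) = 0.0142 Ω
Section 2: A = πr² = π(3.7000e-04 m)² = 4.301e-07 m²
R₂ = (1.73×10^-8)(115)/(4.301e-07) = 4.626 Ω
R = R₁ + R₂ = 4.64 Ω
V = IR = 10.3 × 4.64 = 47.8 V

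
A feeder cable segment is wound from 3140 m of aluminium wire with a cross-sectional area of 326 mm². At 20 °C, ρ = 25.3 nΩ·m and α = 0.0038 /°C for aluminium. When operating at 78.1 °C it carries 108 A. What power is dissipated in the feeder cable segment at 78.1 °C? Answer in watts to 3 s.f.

3470 W

ρ = 25.3 nΩ·m = 2.53×10^-8 Ω·m
A = 326 mm² = 3.260e-04 m²
R₍20₎ = ρL/A = (2.53×10^-8)(3140)/(3.260e-04) = 0.2437 Ω
R₍78.1₎ = R₍20₎(1 + αΔT) = 0.2437 × (1 + 0.0038×58.1) = 0.2975 Ω
P = I²R = (108)² × 0.2975 = 3470 W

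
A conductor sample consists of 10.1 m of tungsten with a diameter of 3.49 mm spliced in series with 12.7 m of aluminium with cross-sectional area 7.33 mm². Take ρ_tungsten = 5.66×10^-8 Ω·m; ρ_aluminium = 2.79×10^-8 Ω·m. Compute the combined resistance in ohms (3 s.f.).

Segment 1: A = π(d/2)² = π(1.7450e-03 m)² = 9.566e-06 m²
R₁ = ρL/A = (5.66×10^-8)(10.1)/(9.566e-06) = 0.05976 Ω
Segment 2: A = 7.33 mm² = 7.330e-06 m²
R₂ = (2.79×10^-8)(12.7)/(7.330e-06) = 0.04834 Ω
R = R₁ + R₂ = 0.108 Ω

0.108 Ω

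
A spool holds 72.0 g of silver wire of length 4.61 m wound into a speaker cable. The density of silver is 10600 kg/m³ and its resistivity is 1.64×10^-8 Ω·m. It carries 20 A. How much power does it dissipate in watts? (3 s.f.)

20.5 W

A = m/(density·L) = 0.072/(10600×4.61) = 1.4734e-06 m²
R = ρL/A = (1.64×10^-8)(4.61)/(1.4734e-06) = 0.05131 Ω
P = I²R = (20)² × 0.05131 = 20.5 W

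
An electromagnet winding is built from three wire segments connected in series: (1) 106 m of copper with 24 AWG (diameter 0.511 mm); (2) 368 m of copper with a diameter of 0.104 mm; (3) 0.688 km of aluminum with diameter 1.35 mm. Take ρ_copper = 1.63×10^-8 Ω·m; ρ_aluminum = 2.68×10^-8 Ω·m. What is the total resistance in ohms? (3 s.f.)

727 Ω

Seg 1: A = π(0.511/2 mm)² = π(2.5550e-04 m)² = 2.051e-07 m²
R_1 = (1.63×10^-8)(106)/(2.051e-07) = 8.425 Ω
Seg 2: A = π(d/2)² = π(5.2000e-05 m)² = 8.495e-09 m²
R_2 = (1.63×10^-8)(368)/(8.495e-09) = 706.1 Ω
Seg 3: A = π(d/2)² = π(6.7500e-04 m)² = 1.431e-06 m²
R_3 = (2.68×10^-8)(688)/(1.431e-06) = 12.88 Ω
R_total = R_1 + R_2 + R_3 = 727 Ω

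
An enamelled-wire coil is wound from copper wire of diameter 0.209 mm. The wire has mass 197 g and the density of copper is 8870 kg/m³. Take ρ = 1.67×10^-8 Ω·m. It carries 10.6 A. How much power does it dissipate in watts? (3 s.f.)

A = π(d/2)² = π(1.0450e-04 m)² = 3.4307e-08 m²
L = m/(density·A) = 0.197/(8870×3.4307e-08) = 647.4 m
R = ρL/A = (1.67×10^-8)(647.4)/(3.4307e-08) = 315.1 Ω
P = I²R = (10.6)² × 315.1 = 35400 W

35400 W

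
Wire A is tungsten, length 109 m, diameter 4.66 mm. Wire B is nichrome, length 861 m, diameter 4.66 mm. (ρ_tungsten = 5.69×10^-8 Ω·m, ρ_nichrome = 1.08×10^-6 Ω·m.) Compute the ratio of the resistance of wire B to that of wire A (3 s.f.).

R ∝ ρL/d², so R_B/R_A = (ρ_B/ρ_A) × (L_B/L_A)
= (1.08×10^-6/5.69×10^-8) × (861/109) = 150

150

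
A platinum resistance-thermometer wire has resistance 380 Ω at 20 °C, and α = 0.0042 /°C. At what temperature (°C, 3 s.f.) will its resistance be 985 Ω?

R = R₀(1 + α(T − T₀)) ⇒ T = T₀ + (R/R₀ − 1)/α
T = 20 + (985/380 − 1)/0.0042 = 20 + (1.592)/0.0042 = 399 °C

399 °C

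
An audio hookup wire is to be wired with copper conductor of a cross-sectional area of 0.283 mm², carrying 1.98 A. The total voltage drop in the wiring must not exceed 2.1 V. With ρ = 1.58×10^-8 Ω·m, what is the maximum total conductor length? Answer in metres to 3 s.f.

19.0 m

A = 0.283 mm² = 2.830e-07 m²
L_max = V_max·A/(1·ρI) = (2.1)(2.830e-07)/(1.58×10^-8×1.98) = 19.0 m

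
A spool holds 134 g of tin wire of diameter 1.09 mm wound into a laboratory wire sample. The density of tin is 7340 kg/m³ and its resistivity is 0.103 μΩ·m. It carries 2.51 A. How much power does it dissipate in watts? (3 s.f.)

ρ = 0.103 μΩ·m = 1.03×10^-7 Ω·m
A = π(d/2)² = π(5.4500e-04 m)² = 9.3313e-07 m²
L = m/(density·A) = 0.134/(7340×9.3313e-07) = 19.56 m
R = ρL/A = (1.03×10^-7)(19.56)/(9.3313e-07) = 2.16 Ω
P = I²R = (2.51)² × 2.16 = 13.6 W

13.6 W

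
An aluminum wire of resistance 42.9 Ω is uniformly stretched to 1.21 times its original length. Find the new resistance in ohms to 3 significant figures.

Volume constant ⇒ A' = A/k with k = 1.21. R' = ρ(kL)/(A/k) = k²R.
R' = 1.464 × 42.9 = 62.8 Ω

62.8 Ω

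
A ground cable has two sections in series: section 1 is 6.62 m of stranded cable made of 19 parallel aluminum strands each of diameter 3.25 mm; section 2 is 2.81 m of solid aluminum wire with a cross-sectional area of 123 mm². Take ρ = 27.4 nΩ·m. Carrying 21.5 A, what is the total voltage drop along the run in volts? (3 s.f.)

ρ = 27.4 nΩ·m = 2.74×10^-8 Ω·m
Section 1: A_strand = π(1.6250e-03)² = 8.296e-06 m²; R₁ = ρL/(N·A_s) = (2.74×10^-8)(6.62)/(19×8.296e-06) = 0.001151 Ω
Section 2: A = 123 mm² = 1.230e-04 m²
R₂ = (2.74×10^-8)(2.81)/(1.230e-04) = 6.260×10^-4 Ω
R = R₁ + R₂ = 0.001777 Ω
V = IR = 21.5 × 0.001777 = 0.0382 V

0.0382 V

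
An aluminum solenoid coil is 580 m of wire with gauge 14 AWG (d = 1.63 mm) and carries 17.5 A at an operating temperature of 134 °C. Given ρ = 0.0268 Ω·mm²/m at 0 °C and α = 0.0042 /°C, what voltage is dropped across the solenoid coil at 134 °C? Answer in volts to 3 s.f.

204 V

ρ = 0.0268 Ω·mm²/m = 2.68×10^-8 Ω·m
A = π(1.63/2 mm)² = π(8.1500e-04 m)² = 2.087e-06 m²
R₍0₎ = ρL/A = (2.68×10^-8)(580)/(2.087e-06) = 7.449 Ω
R₍134₎ = R₍0₎(1 + αΔT) = 7.449 × (1 + 0.0042×134) = 11.64 Ω
V = IR = 17.5 × 11.64 = 204 V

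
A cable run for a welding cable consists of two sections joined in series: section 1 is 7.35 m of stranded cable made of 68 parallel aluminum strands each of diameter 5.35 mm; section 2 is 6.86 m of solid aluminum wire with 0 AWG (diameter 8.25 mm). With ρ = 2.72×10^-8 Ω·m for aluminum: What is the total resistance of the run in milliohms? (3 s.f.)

3.62 mΩ

Section 1: A_strand = π(2.6750e-03)² = 2.248e-05 m²; R₁ = ρL/(N·A_s) = (2.72×10^-8)(7.35)/(68×2.248e-05) = 1.308×10^-4 Ω
Section 2: A = π(8.25/2 mm)² = π(4.1250e-03 m)² = 5.346e-05 m²
R₂ = (2.72×10^-8)(6.86)/(5.346e-05) = 0.003491 Ω
R = R₁ + R₂ = 3.62 mΩ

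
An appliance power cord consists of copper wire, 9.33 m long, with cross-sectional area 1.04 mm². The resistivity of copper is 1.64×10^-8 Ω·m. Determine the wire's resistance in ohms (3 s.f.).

0.147 Ω

A = 1.04 mm² = 1.040e-06 m²
R = ρL/A = (1.64×10^-8)(9.33 m)/(1.040e-06 m²) = 0.147 Ω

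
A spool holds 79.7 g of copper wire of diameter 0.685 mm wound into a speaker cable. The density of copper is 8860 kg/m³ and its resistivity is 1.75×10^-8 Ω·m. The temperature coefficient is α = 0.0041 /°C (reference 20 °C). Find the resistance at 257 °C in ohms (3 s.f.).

A = π(d/2)² = π(3.4250e-04 m)² = 3.6853e-07 m²
L = m/(density·A) = 0.0797/(8860×3.6853e-07) = 24.41 m
R = ρL/A = (1.75×10^-8)(24.41)/(3.6853e-07) = 1.159 Ω
R(257 °C) = 1.159 × (1 + 0.0041×237) = 2.29 Ω

2.29 Ω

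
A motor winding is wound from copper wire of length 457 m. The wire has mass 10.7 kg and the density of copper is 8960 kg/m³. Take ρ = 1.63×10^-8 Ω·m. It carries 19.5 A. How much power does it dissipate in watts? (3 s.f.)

A = m/(density·L) = 10.7/(8960×457) = 2.6131e-06 m²
R = ρL/A = (1.63×10^-8)(457)/(2.6131e-06) = 2.851 Ω
P = I²R = (19.5)² × 2.851 = 1080 W

1080 W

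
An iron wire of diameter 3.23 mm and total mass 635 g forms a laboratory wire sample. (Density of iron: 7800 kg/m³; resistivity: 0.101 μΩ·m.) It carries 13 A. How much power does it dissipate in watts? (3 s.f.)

20.7 W

ρ = 0.101 μΩ·m = 1.01×10^-7 Ω·m
A = π(d/2)² = π(1.6150e-03 m)² = 8.1940e-06 m²
L = m/(density·A) = 0.635/(7800×8.1940e-06) = 9.935 m
R = ρL/A = (1.01×10^-7)(9.935)/(8.1940e-06) = 0.1225 Ω
P = I²R = (13)² × 0.1225 = 20.7 W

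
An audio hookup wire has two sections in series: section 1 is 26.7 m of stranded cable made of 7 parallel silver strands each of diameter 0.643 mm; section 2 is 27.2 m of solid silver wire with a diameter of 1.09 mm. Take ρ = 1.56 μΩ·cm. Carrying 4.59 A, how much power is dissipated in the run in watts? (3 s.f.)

13.4 W

ρ = 1.56 μΩ·cm = 1.56×10^-8 Ω·m
Section 1: A_strand = π(3.2150e-04)² = 3.247e-07 m²; R₁ = ρL/(N·A_s) = (1.56×10^-8)(26.7)/(7×3.247e-07) = 0.1832 Ω
Section 2: A = π(d/2)² = π(5.4500e-04 m)² = 9.331e-07 m²
R₂ = (1.56×10^-8)(27.2)/(9.331e-07) = 0.4547 Ω
R = R₁ + R₂ = 0.638 Ω
P = I²R = (4.59)² × 0.638 = 13.4 W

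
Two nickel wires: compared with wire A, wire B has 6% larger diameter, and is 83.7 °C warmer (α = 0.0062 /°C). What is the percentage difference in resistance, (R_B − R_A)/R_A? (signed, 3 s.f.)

R ∝ ρL/d² with ρ ∝ (1+αΔT), so R_B/R_A = (1 + 6/100)⁻² × (1 + 0.0062×83.7)
= 0.89 × 1.519 = 1.352
(R_B − R_A)/R_A = 1.352 − 1 = 35.2%

35.2%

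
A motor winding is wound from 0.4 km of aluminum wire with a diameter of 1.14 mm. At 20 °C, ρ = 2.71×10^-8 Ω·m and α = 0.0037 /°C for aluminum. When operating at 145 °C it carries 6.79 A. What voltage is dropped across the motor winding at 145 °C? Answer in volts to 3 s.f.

105 V

A = π(d/2)² = π(5.7000e-04 m)² = 1.021e-06 m²
R₍20₎ = ρL/A = (2.71×10^-8)(400)/(1.021e-06) = 10.62 Ω
R₍145₎ = R₍20₎(1 + αΔT) = 10.62 × (1 + 0.0037×125) = 15.53 Ω
V = IR = 6.79 × 15.53 = 105 V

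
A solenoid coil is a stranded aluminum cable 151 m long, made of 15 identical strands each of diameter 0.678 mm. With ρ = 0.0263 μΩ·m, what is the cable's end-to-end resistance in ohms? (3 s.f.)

ρ = 0.0263 μΩ·m = 2.63×10^-8 Ω·m
A_strand = π(3.3900e-04 m)² = 3.610e-07 m²
R_strand = ρL/A = (2.63×10^-8)(151)/(3.610e-07) = 11 Ω
R_total = R_strand/N = 11/15 = 0.733 Ω

0.733 Ω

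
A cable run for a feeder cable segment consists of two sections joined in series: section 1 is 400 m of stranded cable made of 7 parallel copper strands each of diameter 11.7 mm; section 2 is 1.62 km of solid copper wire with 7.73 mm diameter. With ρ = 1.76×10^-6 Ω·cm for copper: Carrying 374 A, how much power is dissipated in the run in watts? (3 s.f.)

ρ = 1.76×10^-6 Ω·cm = 1.76×10^-8 Ω·m
Section 1: A_strand = π(5.8500e-03)² = 1.075e-04 m²; R₁ = ρL/(N·A_s) = (1.76×10^-8)(400)/(7×1.075e-04) = 0.009354 Ω
Section 2: A = π(d/2)² = π(3.8650e-03 m)² = 4.693e-05 m²
R₂ = (1.76×10^-8)(1620)/(4.693e-05) = 0.6075 Ω
R = R₁ + R₂ = 0.6169 Ω
P = I²R = (374)² × 0.6169 = 86300 W

86300 W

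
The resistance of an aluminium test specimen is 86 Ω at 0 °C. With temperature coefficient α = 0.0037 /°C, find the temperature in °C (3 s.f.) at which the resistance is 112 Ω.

81.7 °C

R = R₀(1 + α(T − T₀)) ⇒ T = T₀ + (R/R₀ − 1)/α
T = 0 + (112/86 − 1)/0.0037 = 0 + (0.3023)/0.0037 = 81.7 °C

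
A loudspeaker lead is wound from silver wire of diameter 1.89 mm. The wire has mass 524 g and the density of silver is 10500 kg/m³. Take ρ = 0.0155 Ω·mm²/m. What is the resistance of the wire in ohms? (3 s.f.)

0.0983 Ω

ρ = 0.0155 Ω·mm²/m = 1.55×10^-8 Ω·m
A = π(d/2)² = π(9.4500e-04 m)² = 2.8055e-06 m²
L = m/(density·A) = 0.524/(10500×2.8055e-06) = 17.79 m
R = ρL/A = (1.55×10^-8)(17.79)/(2.8055e-06) = 0.0983 Ω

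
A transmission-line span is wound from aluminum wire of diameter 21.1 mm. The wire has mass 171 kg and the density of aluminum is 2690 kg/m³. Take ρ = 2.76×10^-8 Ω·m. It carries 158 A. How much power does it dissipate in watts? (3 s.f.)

A = π(d/2)² = π(1.0550e-02 m)² = 3.4967e-04 m²
L = m/(density·A) = 171/(2690×3.4967e-04) = 181.8 m
R = ρL/A = (2.76×10^-8)(181.8)/(3.4967e-04) = 0.01435 Ω
P = I²R = (158)² × 0.01435 = 358 W

358 W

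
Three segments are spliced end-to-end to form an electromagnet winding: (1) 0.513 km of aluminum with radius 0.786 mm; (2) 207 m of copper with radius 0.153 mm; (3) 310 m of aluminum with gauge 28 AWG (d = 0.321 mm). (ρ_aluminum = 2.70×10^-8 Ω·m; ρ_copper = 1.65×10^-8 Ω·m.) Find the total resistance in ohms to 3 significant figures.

157 Ω

Seg 1: A = πr² = π(7.8600e-04 m)² = 1.941e-06 m²
R_1 = (2.70×10^-8)(513)/(1.941e-06) = 7.137 Ω
Seg 2: A = πr² = π(1.5300e-04 m)² = 7.354e-08 m²
R_2 = (1.65×10^-8)(207)/(7.354e-08) = 46.44 Ω
Seg 3: A = π(0.321/2 mm)² = π(1.6050e-04 m)² = 8.093e-08 m²
R_3 = (2.70×10^-8)(310)/(8.093e-08) = 103.4 Ω
R_total = R_1 + R_2 + R_3 = 157 Ω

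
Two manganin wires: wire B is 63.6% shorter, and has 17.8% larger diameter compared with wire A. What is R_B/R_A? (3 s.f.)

R ∝ L/d², so R_B/R_A = (1 − 63.6/100) × (1 + 17.8/100)⁻²
= 0.364 × 0.7206 = 0.262

0.262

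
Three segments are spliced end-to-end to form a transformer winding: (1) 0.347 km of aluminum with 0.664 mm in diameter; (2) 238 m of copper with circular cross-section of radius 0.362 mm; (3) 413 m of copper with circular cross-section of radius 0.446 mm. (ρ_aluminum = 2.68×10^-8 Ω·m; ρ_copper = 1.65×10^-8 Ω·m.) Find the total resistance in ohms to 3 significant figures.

47.3 Ω

Seg 1: A = π(d/2)² = π(3.3200e-04 m)² = 3.463e-07 m²
R_1 = (2.68×10^-8)(347)/(3.463e-07) = 26.86 Ω
Seg 2: A = πr² = π(3.6200e-04 m)² = 4.117e-07 m²
R_2 = (1.65×10^-8)(238)/(4.117e-07) = 9.539 Ω
Seg 3: A = πr² = π(4.4600e-04 m)² = 6.249e-07 m²
R_3 = (1.65×10^-8)(413)/(6.249e-07) = 10.9 Ω
R_total = R_1 + R_2 + R_3 = 47.3 Ω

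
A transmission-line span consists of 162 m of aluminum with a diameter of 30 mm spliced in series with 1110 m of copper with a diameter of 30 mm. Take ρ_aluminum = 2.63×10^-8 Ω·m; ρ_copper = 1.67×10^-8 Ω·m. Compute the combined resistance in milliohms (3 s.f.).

32.3 mΩ

Segment 1: A = π(d/2)² = π(1.5000e-02 m)² = 7.069e-04 m²
R₁ = ρL/A = (2.63×10^-8)(162)/(7.069e-04) = 0.006028 Ω
R₂ = (1.67×10^-8)(1110)/(7.069e-04) = 0.02622 Ω
R = R₁ + R₂ = 32.3 mΩ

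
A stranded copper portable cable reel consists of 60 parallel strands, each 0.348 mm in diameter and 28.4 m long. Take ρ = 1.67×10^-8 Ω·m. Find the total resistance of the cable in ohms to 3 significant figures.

A_strand = π(1.7400e-04 m)² = 9.511e-08 m²
R_strand = ρL/A = (1.67×10^-8)(28.4)/(9.511e-08) = 4.986 Ω
R_total = R_strand/N = 4.986/60 = 0.0831 Ω

0.0831 Ω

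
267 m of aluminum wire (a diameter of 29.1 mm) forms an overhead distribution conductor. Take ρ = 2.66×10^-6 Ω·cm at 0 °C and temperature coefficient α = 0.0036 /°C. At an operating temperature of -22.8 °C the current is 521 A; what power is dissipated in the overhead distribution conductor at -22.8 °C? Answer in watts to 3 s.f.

2660 W

ρ = 2.66×10^-6 Ω·cm = 2.66×10^-8 Ω·m
A = π(d/2)² = π(1.4550e-02 m)² = 6.651e-04 m²
R₍0₎ = ρL/A = (2.66×10^-8)(267)/(6.651e-04) = 0.01068 Ω
R₍-22.8₎ = R₍0₎(1 + αΔT) = 0.01068 × (1 + 0.0036×-22.8) = 0.009802 Ω
P = I²R = (521)² × 0.009802 = 2660 W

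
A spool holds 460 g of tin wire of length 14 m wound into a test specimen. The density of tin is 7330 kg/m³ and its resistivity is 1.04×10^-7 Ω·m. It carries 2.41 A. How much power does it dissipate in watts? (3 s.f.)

1.89 W

A = m/(density·L) = 0.46/(7330×14) = 4.4826e-06 m²
R = ρL/A = (1.04×10^-7)(14)/(4.4826e-06) = 0.3248 Ω
P = I²R = (2.41)² × 0.3248 = 1.89 W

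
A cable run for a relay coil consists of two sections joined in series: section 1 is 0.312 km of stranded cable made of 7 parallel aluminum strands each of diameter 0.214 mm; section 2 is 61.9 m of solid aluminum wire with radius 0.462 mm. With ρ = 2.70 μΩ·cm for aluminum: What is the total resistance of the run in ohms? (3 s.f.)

36.0 Ω

ρ = 2.70 μΩ·cm = 2.70×10^-8 Ω·m
Section 1: A_strand = π(1.0700e-04)² = 3.597e-08 m²; R₁ = ρL/(N·A_s) = (2.70×10^-8)(312)/(7×3.597e-08) = 33.46 Ω
Section 2: A = πr² = π(4.6200e-04 m)² = 6.706e-07 m²
R₂ = (2.70×10^-8)(61.9)/(6.706e-07) = 2.492 Ω
R = R₁ + R₂ = 36.0 Ω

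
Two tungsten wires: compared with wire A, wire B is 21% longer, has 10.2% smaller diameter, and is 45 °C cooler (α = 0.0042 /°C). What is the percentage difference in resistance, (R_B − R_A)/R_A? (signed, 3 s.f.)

R ∝ ρL/d² with ρ ∝ (1+αΔT), so R_B/R_A = (1 + 21/100) × (1 − 10.2/100)⁻² × (1 − 0.0042×45)
= 1.21 × 1.24 × 0.811 = 1.217
(R_B − R_A)/R_A = 1.217 − 1 = 21.7%

21.7%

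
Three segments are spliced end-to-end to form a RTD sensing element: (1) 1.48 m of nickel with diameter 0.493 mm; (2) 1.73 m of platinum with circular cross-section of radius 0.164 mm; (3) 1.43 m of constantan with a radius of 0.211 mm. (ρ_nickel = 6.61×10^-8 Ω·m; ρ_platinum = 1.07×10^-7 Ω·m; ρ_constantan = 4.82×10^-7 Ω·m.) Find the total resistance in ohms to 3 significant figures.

7.63 Ω

Seg 1: A = π(d/2)² = π(2.4650e-04 m)² = 1.909e-07 m²
R_1 = (6.61×10^-8)(1.48)/(1.909e-07) = 0.5125 Ω
Seg 2: A = πr² = π(1.6400e-04 m)² = 8.450e-08 m²
R_2 = (1.07×10^-7)(1.73)/(8.450e-08) = 2.191 Ω
Seg 3: A = πr² = π(2.1100e-04 m)² = 1.399e-07 m²
R_3 = (4.82×10^-7)(1.43)/(1.399e-07) = 4.928 Ω
R_total = R_1 + R_2 + R_3 = 7.63 Ω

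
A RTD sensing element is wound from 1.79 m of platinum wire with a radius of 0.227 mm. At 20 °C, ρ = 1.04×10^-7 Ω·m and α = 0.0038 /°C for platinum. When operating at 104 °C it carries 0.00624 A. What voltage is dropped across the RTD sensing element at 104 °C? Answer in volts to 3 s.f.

A = πr² = π(2.2700e-04 m)² = 1.619e-07 m²
R₍20₎ = ρL/A = (1.04×10^-7)(1.79)/(1.619e-07) = 1.15 Ω
R₍104₎ = R₍20₎(1 + αΔT) = 1.15 × (1 + 0.0038×84) = 1.517 Ω
V = IR = 0.00624 × 1.517 = 0.00947 V

0.00947 V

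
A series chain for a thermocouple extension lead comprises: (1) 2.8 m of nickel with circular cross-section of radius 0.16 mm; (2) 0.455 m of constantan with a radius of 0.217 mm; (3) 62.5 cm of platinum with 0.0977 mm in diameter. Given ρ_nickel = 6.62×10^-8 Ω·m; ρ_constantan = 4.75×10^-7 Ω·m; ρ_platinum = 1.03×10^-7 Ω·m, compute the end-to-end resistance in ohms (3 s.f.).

12.4 Ω

Seg 1: A = πr² = π(1.6000e-04 m)² = 8.042e-08 m²
R_1 = (6.62×10^-8)(2.8)/(8.042e-08) = 2.305 Ω
Seg 2: A = πr² = π(2.1700e-04 m)² = 1.479e-07 m²
R_2 = (4.75×10^-7)(0.455)/(1.479e-07) = 1.461 Ω
Seg 3: A = π(d/2)² = π(4.8850e-05 m)² = 7.497e-09 m²
R_3 = (1.03×10^-7)(0.625)/(7.497e-09) = 8.587 Ω
R_total = R_1 + R_2 + R_3 = 12.4 Ω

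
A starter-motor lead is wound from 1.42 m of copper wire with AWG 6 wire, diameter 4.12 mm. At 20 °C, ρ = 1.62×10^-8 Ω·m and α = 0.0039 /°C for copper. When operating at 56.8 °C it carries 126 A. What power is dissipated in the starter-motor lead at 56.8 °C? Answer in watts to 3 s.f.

A = π(4.12/2 mm)² = π(2.0600e-03 m)² = 1.333e-05 m²
R₍20₎ = ρL/A = (1.62×10^-8)(1.42)/(1.333e-05) = 0.001726 Ω
R₍56.8₎ = R₍20₎(1 + αΔT) = 0.001726 × (1 + 0.0039×36.8) = 0.001973 Ω
P = I²R = (126)² × 0.001973 = 31.3 W

31.3 W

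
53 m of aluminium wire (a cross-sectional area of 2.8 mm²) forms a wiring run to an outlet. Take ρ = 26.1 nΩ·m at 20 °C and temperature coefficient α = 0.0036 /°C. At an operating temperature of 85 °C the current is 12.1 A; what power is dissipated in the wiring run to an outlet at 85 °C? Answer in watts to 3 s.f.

89.3 W

ρ = 26.1 nΩ·m = 2.61×10^-8 Ω·m
A = 2.8 mm² = 2.800e-06 m²
R₍20₎ = ρL/A = (2.61×10^-8)(53)/(2.800e-06) = 0.494 Ω
R₍85₎ = R₍20₎(1 + αΔT) = 0.494 × (1 + 0.0036×65) = 0.6096 Ω
P = I²R = (12.1)² × 0.6096 = 89.3 W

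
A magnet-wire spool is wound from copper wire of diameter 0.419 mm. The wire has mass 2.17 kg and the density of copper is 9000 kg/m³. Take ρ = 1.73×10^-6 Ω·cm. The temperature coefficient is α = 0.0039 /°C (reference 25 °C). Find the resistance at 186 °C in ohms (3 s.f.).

357 Ω

ρ = 1.73×10^-6 Ω·cm = 1.73×10^-8 Ω·m
A = π(d/2)² = π(2.0950e-04 m)² = 1.3789e-07 m²
L = m/(density·A) = 2.17/(9000×1.3789e-07) = 1749 m
R = ρL/A = (1.73×10^-8)(1749)/(1.3789e-07) = 219.4 Ω
R(186 °C) = 219.4 × (1 + 0.0039×161) = 357 Ω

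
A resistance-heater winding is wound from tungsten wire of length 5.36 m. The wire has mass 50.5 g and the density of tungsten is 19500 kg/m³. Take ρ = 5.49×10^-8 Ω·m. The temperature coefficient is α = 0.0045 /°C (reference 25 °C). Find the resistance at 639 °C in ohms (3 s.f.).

A = m/(density·L) = 0.0505/(19500×5.36) = 4.8316e-07 m²
R = ρL/A = (5.49×10^-8)(5.36)/(4.8316e-07) = 0.609 Ω
R(639 °C) = 0.609 × (1 + 0.0045×614) = 2.29 Ω

2.29 Ω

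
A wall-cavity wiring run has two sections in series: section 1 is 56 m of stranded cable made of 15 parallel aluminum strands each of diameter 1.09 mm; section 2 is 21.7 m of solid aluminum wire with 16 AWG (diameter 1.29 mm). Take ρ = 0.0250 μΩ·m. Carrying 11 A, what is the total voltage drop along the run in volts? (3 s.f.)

ρ = 0.0250 μΩ·m = 2.50×10^-8 Ω·m
Section 1: A_strand = π(5.4500e-04)² = 9.331e-07 m²; R₁ = ρL/(N·A_s) = (2.50×10^-8)(56)/(15×9.331e-07) = 0.1 Ω
Section 2: A = π(1.29/2 mm)² = π(6.4500e-04 m)² = 1.307e-06 m²
R₂ = (2.50×10^-8)(21.7)/(1.307e-06) = 0.4151 Ω
R = R₁ + R₂ = 0.5151 Ω
V = IR = 11 × 0.5151 = 5.67 V

5.67 V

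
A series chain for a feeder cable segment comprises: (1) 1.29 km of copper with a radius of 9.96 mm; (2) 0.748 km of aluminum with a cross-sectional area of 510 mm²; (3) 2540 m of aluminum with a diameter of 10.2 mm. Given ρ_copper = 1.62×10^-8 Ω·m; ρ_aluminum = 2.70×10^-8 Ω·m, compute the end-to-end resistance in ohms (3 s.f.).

Seg 1: A = πr² = π(9.9600e-03 m)² = 3.117e-04 m²
R_1 = (1.62×10^-8)(1290)/(3.117e-04) = 0.06706 Ω
Seg 2: A = 510 mm² = 5.100e-04 m²
R_2 = (2.70×10^-8)(748)/(5.100e-04) = 0.0396 Ω
Seg 3: A = π(d/2)² = π(5.1000e-03 m)² = 8.171e-05 m²
R_3 = (2.70×10^-8)(2540)/(8.171e-05) = 0.8393 Ω
R_total = R_1 + R_2 + R_3 = 0.946 Ω

0.946 Ω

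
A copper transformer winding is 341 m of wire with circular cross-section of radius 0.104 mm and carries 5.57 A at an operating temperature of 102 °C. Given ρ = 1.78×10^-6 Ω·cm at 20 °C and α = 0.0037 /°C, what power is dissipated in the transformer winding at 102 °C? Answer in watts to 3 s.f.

7220 W

ρ = 1.78×10^-6 Ω·cm = 1.78×10^-8 Ω·m
A = πr² = π(1.0400e-04 m)² = 3.398e-08 m²
R₍20₎ = ρL/A = (1.78×10^-8)(341)/(3.398e-08) = 178.6 Ω
R₍102₎ = R₍20₎(1 + αΔT) = 178.6 × (1 + 0.0037×82) = 232.8 Ω
P = I²R = (5.57)² × 232.8 = 7220 W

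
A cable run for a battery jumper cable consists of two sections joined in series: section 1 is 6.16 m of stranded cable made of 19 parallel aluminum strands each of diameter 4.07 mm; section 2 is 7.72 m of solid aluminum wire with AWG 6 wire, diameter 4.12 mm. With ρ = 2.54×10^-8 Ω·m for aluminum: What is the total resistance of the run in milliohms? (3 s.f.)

Section 1: A_strand = π(2.0350e-03)² = 1.301e-05 m²; R₁ = ρL/(N·A_s) = (2.54×10^-8)(6.16)/(19×1.301e-05) = 6.330×10^-4 Ω
Section 2: A = π(4.12/2 mm)² = π(2.0600e-03 m)² = 1.333e-05 m²
R₂ = (2.54×10^-8)(7.72)/(1.333e-05) = 0.01471 Ω
R = R₁ + R₂ = 15.3 mΩ

15.3 mΩ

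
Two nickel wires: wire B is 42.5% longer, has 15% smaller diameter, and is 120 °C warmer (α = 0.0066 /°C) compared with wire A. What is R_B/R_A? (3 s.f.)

3.53

R ∝ ρL/d² with ρ ∝ (1+αΔT), so R_B/R_A = (1 + 42.5/100) × (1 − 15/100)⁻² × (1 + 0.0066×120)
= 1.425 × 1.384 × 1.792 = 3.53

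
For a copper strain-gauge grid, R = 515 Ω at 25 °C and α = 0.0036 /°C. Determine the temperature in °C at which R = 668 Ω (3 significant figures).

R = R₀(1 + α(T − T₀)) ⇒ T = T₀ + (R/R₀ − 1)/α
T = 25 + (668/515 − 1)/0.0036 = 25 + (0.2971)/0.0036 = 108 °C

108 °C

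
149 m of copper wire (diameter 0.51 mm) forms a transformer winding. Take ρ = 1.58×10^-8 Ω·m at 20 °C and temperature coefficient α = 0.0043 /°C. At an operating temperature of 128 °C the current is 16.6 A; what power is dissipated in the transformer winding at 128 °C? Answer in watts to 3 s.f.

4650 W

A = π(d/2)² = π(2.5500e-04 m)² = 2.043e-07 m²
R₍20₎ = ρL/A = (1.58×10^-8)(149)/(2.043e-07) = 11.52 Ω
R₍128₎ = R₍20₎(1 + αΔT) = 11.52 × (1 + 0.0043×108) = 16.88 Ω
P = I²R = (16.6)² × 16.88 = 4650 W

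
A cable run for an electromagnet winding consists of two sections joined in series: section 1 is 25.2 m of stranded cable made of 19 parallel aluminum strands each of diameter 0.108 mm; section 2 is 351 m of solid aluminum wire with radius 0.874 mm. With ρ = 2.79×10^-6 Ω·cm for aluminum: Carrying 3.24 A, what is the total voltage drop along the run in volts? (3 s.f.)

ρ = 2.79×10^-6 Ω·cm = 2.79×10^-8 Ω·m
Section 1: A_strand = π(5.4000e-05)² = 9.161e-09 m²; R₁ = ρL/(N·A_s) = (2.79×10^-8)(25.2)/(19×9.161e-09) = 4.039 Ω
Section 2: A = πr² = π(8.7400e-04 m)² = 2.400e-06 m²
R₂ = (2.79×10^-8)(351)/(2.400e-06) = 4.081 Ω
R = R₁ + R₂ = 8.12 Ω
V = IR = 3.24 × 8.12 = 26.3 V

26.3 V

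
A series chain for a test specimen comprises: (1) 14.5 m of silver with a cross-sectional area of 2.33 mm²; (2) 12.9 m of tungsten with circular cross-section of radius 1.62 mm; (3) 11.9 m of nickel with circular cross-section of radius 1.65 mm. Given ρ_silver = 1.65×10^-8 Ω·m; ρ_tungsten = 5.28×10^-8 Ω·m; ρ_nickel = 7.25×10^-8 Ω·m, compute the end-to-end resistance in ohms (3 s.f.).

0.286 Ω

Seg 1: A = 2.33 mm² = 2.330e-06 m²
R_1 = (1.65×10^-8)(14.5)/(2.330e-06) = 0.1027 Ω
Seg 2: A = πr² = π(1.6200e-03 m)² = 8.245e-06 m²
R_2 = (5.28×10^-8)(12.9)/(8.245e-06) = 0.08261 Ω
Seg 3: A = πr² = π(1.6500e-03 m)² = 8.553e-06 m²
R_3 = (7.25×10^-8)(11.9)/(8.553e-06) = 0.1009 Ω
R_total = R_1 + R_2 + R_3 = 0.286 Ω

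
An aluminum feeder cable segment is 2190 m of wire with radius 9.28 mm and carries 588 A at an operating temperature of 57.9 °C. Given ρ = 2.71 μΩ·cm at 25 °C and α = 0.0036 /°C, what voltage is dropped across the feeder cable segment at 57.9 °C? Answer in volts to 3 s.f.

144 V

ρ = 2.71 μΩ·cm = 2.71×10^-8 Ω·m
A = πr² = π(9.2800e-03 m)² = 2.705e-04 m²
R₍25₎ = ρL/A = (2.71×10^-8)(2190)/(2.705e-04) = 0.2194 Ω
R₍57.9₎ = R₍25₎(1 + αΔT) = 0.2194 × (1 + 0.0036×32.9) = 0.2453 Ω
V = IR = 588 × 0.2453 = 144 V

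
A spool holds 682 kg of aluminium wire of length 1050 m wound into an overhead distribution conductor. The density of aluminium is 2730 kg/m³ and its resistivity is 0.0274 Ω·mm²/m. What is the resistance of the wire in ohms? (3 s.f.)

0.121 Ω

ρ = 0.0274 Ω·mm²/m = 2.74×10^-8 Ω·m
A = m/(density·L) = 682/(2730×1050) = 2.3792e-04 m²
R = ρL/A = (2.74×10^-8)(1050)/(2.3792e-04) = 0.121 Ω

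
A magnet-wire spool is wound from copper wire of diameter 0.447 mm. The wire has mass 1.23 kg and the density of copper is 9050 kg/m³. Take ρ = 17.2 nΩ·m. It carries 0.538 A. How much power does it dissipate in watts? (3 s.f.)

ρ = 17.2 nΩ·m = 1.72×10^-8 Ω·m
A = π(d/2)² = π(2.2350e-04 m)² = 1.5693e-07 m²
L = m/(density·A) = 1.23/(9050×1.5693e-07) = 866.1 m
R = ρL/A = (1.72×10^-8)(866.1)/(1.5693e-07) = 94.92 Ω
P = I²R = (0.538)² × 94.92 = 27.5 W

27.5 W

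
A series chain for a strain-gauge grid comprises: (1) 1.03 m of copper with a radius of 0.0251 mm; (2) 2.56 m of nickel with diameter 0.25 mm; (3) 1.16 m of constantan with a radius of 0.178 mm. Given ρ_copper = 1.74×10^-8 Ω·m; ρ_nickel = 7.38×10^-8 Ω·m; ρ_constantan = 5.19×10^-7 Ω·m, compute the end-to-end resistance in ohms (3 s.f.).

19.0 Ω

Seg 1: A = πr² = π(2.5100e-05 m)² = 1.979e-09 m²
R_1 = (1.74×10^-8)(1.03)/(1.979e-09) = 9.055 Ω
Seg 2: A = π(d/2)² = π(1.2500e-04 m)² = 4.909e-08 m²
R_2 = (7.38×10^-8)(2.56)/(4.909e-08) = 3.849 Ω
Seg 3: A = πr² = π(1.7800e-04 m)² = 9.954e-08 m²
R_3 = (5.19×10^-7)(1.16)/(9.954e-08) = 6.048 Ω
R_total = R_1 + R_2 + R_3 = 19.0 Ω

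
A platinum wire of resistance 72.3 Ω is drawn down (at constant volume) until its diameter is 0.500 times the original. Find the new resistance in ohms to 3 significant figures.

1160 Ω

Volume constant ⇒ L' = L/r² with r = 0.5. R' = ρL'/A' = ρ(L/r²)/(πr²d₀²/4) = R/r⁴.
R' = 16 × 72.3 = 1160 Ω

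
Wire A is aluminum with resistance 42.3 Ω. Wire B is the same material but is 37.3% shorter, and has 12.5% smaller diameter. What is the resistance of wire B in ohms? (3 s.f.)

34.6 Ω

R ∝ L/d², so R_B/R_A = (1 − 37.3/100) × (1 − 12.5/100)⁻²
= 0.627 × 1.306 = 0.8189
R_B = 0.8189 × 42.3 = 34.6 Ω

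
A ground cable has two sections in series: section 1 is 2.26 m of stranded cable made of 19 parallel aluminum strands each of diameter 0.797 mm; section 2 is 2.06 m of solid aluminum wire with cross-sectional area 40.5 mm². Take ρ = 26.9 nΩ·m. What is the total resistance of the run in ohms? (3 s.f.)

0.00778 Ω

ρ = 26.9 nΩ·m = 2.69×10^-8 Ω·m
Section 1: A_strand = π(3.9850e-04)² = 4.989e-07 m²; R₁ = ρL/(N·A_s) = (2.69×10^-8)(2.26)/(19×4.989e-07) = 0.006414 Ω
Section 2: A = 40.5 mm² = 4.050e-05 m²
R₂ = (2.69×10^-8)(2.06)/(4.050e-05) = 0.001368 Ω
R = R₁ + R₂ = 0.00778 Ω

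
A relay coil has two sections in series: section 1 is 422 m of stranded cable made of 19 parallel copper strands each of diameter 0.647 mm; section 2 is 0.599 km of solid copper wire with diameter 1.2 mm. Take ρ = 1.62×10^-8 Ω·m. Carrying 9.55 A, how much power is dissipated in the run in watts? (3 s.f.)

Section 1: A_strand = π(3.2350e-04)² = 3.288e-07 m²; R₁ = ρL/(N·A_s) = (1.62×10^-8)(422)/(19×3.288e-07) = 1.094 Ω
Section 2: A = π(d/2)² = π(6.0000e-04 m)² = 1.131e-06 m²
R₂ = (1.62×10^-8)(599)/(1.131e-06) = 8.58 Ω
R = R₁ + R₂ = 9.674 Ω
P = I²R = (9.55)² × 9.674 = 882 W

882 W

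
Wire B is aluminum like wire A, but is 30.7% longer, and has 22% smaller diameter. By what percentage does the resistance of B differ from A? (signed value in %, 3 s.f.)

R ∝ L/d², so R_B/R_A = (1 + 30.7/100) × (1 − 22/100)⁻²
= 1.307 × 1.644 = 2.148
(R_B − R_A)/R_A = 2.148 − 1 = 115%

115%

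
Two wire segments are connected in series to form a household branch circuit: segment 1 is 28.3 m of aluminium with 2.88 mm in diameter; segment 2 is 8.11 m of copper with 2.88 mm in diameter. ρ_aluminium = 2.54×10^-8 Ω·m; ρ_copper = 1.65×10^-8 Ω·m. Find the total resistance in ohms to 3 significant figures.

0.131 Ω

Segment 1: A = π(d/2)² = π(1.4400e-03 m)² = 6.514e-06 m²
R₁ = ρL/A = (2.54×10^-8)(28.3)/(6.514e-06) = 0.1103 Ω
R₂ = (1.65×10^-8)(8.11)/(6.514e-06) = 0.02054 Ω
R = R₁ + R₂ = 0.131 Ω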